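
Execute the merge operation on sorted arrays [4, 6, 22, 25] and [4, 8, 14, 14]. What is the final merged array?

Merging process:

Compare 4 vs 4: take 4 from left. Merged: [4]
Compare 6 vs 4: take 4 from right. Merged: [4, 4]
Compare 6 vs 8: take 6 from left. Merged: [4, 4, 6]
Compare 22 vs 8: take 8 from right. Merged: [4, 4, 6, 8]
Compare 22 vs 14: take 14 from right. Merged: [4, 4, 6, 8, 14]
Compare 22 vs 14: take 14 from right. Merged: [4, 4, 6, 8, 14, 14]
Append remaining from left: [22, 25]. Merged: [4, 4, 6, 8, 14, 14, 22, 25]

Final merged array: [4, 4, 6, 8, 14, 14, 22, 25]
Total comparisons: 6

The merged array is [4, 4, 6, 8, 14, 14, 22, 25], requiring 6 comparisons. The merge step runs in O(n) time where n is the total number of elements.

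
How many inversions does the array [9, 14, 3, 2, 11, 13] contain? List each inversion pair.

Finding inversions in [9, 14, 3, 2, 11, 13]:

(0, 2): arr[0]=9 > arr[2]=3
(0, 3): arr[0]=9 > arr[3]=2
(1, 2): arr[1]=14 > arr[2]=3
(1, 3): arr[1]=14 > arr[3]=2
(1, 4): arr[1]=14 > arr[4]=11
(1, 5): arr[1]=14 > arr[5]=13
(2, 3): arr[2]=3 > arr[3]=2

Total inversions: 7

The array has 7 inversion(s): (0,2), (0,3), (1,2), (1,3), (1,4), (1,5), (2,3). Each pair (i,j) satisfies i < j and arr[i] > arr[j].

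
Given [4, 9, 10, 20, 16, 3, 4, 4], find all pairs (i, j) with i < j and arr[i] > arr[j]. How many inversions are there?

Finding inversions in [4, 9, 10, 20, 16, 3, 4, 4]:

(0, 5): arr[0]=4 > arr[5]=3
(1, 5): arr[1]=9 > arr[5]=3
(1, 6): arr[1]=9 > arr[6]=4
(1, 7): arr[1]=9 > arr[7]=4
(2, 5): arr[2]=10 > arr[5]=3
(2, 6): arr[2]=10 > arr[6]=4
(2, 7): arr[2]=10 > arr[7]=4
(3, 4): arr[3]=20 > arr[4]=16
(3, 5): arr[3]=20 > arr[5]=3
(3, 6): arr[3]=20 > arr[6]=4
(3, 7): arr[3]=20 > arr[7]=4
(4, 5): arr[4]=16 > arr[5]=3
(4, 6): arr[4]=16 > arr[6]=4
(4, 7): arr[4]=16 > arr[7]=4

Total inversions: 14

The array has 14 inversion(s): (0,5), (1,5), (1,6), (1,7), (2,5), (2,6), (2,7), (3,4), (3,5), (3,6), (3,7), (4,5), (4,6), (4,7). Each pair (i,j) satisfies i < j and arr[i] > arr[j].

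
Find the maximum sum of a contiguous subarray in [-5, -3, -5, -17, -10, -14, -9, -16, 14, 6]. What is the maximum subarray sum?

Using Kadane's algorithm on [-5, -3, -5, -17, -10, -14, -9, -16, 14, 6]:

Scanning through the array:
Position 1 (value -3): max_ending_here = -3, max_so_far = -3
Position 2 (value -5): max_ending_here = -5, max_so_far = -3
Position 3 (value -17): max_ending_here = -17, max_so_far = -3
Position 4 (value -10): max_ending_here = -10, max_so_far = -3
Position 5 (value -14): max_ending_here = -14, max_so_far = -3
Position 6 (value -9): max_ending_here = -9, max_so_far = -3
Position 7 (value -16): max_ending_here = -16, max_so_far = -3
Position 8 (value 14): max_ending_here = 14, max_so_far = 14
Position 9 (value 6): max_ending_here = 20, max_so_far = 20

Maximum subarray: [14, 6]
Maximum sum: 20

The maximum subarray is [14, 6] with sum 20. This subarray runs from index 8 to index 9.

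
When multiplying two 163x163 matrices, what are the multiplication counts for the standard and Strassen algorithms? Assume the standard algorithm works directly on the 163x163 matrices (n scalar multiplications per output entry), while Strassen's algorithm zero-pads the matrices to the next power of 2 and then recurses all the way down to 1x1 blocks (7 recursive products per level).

Matrix multiplication for 163x163 matrices:

Strassen's algorithm requires power-of-2 dimensions. Pad 163x163 to 256x256 (next power of 2).

Standard algorithm: 163^3 = 4330747 multiplications
Strassen's algorithm: 7^(log2(256)) = 7^8 = 5764801 multiplications
Difference: 4330747 - 5764801 = -1434054 (Strassen uses MORE here due to padding overhead — for small or just-over-power-of-2 n, padding can outweigh the per-level savings)

Standard: 4330747 multiplications (163^3). Strassen: 5764801 multiplications (7^8, after padding to 256x256). Strassen reduces 8 recursive multiplications to 7 at each level.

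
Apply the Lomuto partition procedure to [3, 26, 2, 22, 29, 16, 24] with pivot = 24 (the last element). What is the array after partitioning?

Lomuto partition with pivot = 24:

Initial array: [3, 26, 2, 22, 29, 16, 24]

arr[0]=3 <= 24: swap with position 0, array becomes [3, 26, 2, 22, 29, 16, 24]
arr[1]=26 > 24: no swap
arr[2]=2 <= 24: swap with position 1, array becomes [3, 2, 26, 22, 29, 16, 24]
arr[3]=22 <= 24: swap with position 2, array becomes [3, 2, 22, 26, 29, 16, 24]
arr[4]=29 > 24: no swap
arr[5]=16 <= 24: swap with position 3, array becomes [3, 2, 22, 16, 29, 26, 24]

Place pivot at position 4: [3, 2, 22, 16, 24, 26, 29]
Pivot position: 4

After partitioning with pivot 24, the array becomes [3, 2, 22, 16, 24, 26, 29]. The pivot is placed at index 4. All elements to the left of the pivot are <= 24, and all elements to the right are > 24.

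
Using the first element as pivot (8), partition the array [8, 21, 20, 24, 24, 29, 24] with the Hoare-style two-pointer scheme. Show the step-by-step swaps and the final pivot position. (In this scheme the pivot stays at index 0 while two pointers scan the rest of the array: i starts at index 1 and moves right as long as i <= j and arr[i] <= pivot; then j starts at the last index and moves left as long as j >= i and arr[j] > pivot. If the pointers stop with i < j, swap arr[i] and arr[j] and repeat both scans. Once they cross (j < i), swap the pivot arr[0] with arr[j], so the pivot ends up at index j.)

Hoare-style two-pointer partition with pivot = 8:

Initial array: [8, 21, 20, 24, 24, 29, 24]

Pointers start at i = 1, j = 6.
i ends at 1, j ends at 0: the pointers have crossed (j < i), so scanning stops.

j = 0, so swapping arr[0] with arr[j] leaves the pivot at position 0: [8, 21, 20, 24, 24, 29, 24]
Pivot position: 0

After partitioning with pivot 8, the array becomes [8, 21, 20, 24, 24, 29, 24]. The pivot is placed at index 0. All elements to the left of the pivot are <= 8, and all elements to the right are > 8.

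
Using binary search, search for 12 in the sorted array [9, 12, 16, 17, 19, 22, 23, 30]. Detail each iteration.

Binary search for 12 in [9, 12, 16, 17, 19, 22, 23, 30]:

lo=0, hi=7, mid=3, arr[mid]=17 -> 17 > 12, search left half
lo=0, hi=2, mid=1, arr[mid]=12 -> Found target at index 1!

Binary search finds 12 at index 1 after 2 comparisons. The search repeatedly halves the search space by comparing with the middle element.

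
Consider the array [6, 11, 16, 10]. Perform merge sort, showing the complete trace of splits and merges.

Merge sort trace:

Split: [6, 11, 16, 10] -> [6, 11] and [16, 10]
  Split: [6, 11] -> [6] and [11]
  Merge: [6] + [11] -> [6, 11]
  Split: [16, 10] -> [16] and [10]
  Merge: [16] + [10] -> [10, 16]
Merge: [6, 11] + [10, 16] -> [6, 10, 11, 16]

Final sorted array: [6, 10, 11, 16]

The merge sort proceeds by recursively splitting the array and merging sorted halves.
After all merges, the sorted array is [6, 10, 11, 16].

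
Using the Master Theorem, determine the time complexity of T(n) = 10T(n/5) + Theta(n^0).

Master Theorem for T(n) = 10T(n/5) + O(n^0):

a = 10, b = 5, c = 0
log_b(a) = log_5(10) = 1.4307

Case 1: c = 0 < log_5(10) = 1.4307
T(n) = O(n^(log_5 10))

For T(n) = 10T(n/5) + O(n^0): log_5(10) = 1.4307. This is Case 1 of the Master Theorem (c < log_b(a), work dominated by leaves), giving O(n^(log_5 10)).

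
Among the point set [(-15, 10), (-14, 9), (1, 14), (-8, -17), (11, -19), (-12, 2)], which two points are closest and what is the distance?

Computing all pairwise distances among 6 points:

d((-15, 10), (-14, 9)) = 1.4142 <-- minimum
d((-15, 10), (1, 14)) = 16.4924
d((-15, 10), (-8, -17)) = 27.8927
d((-15, 10), (11, -19)) = 38.9487
d((-15, 10), (-12, 2)) = 8.544
d((-14, 9), (1, 14)) = 15.8114
d((-14, 9), (-8, -17)) = 26.6833
d((-14, 9), (11, -19)) = 37.5366
d((-14, 9), (-12, 2)) = 7.2801
d((1, 14), (-8, -17)) = 32.28
d((1, 14), (11, -19)) = 34.4819
d((1, 14), (-12, 2)) = 17.6918
d((-8, -17), (11, -19)) = 19.105
d((-8, -17), (-12, 2)) = 19.4165
d((11, -19), (-12, 2)) = 31.1448

Closest pair: (-15, 10) and (-14, 9) with distance 1.4142

The closest pair is (-15, 10) and (-14, 9) with Euclidean distance 1.4142. For 6 points, brute-force pairwise comparison is shown above. For large n, the divide-and-conquer algorithm (sort by x, recurse on halves, check the dividing strip) achieves O(n log n).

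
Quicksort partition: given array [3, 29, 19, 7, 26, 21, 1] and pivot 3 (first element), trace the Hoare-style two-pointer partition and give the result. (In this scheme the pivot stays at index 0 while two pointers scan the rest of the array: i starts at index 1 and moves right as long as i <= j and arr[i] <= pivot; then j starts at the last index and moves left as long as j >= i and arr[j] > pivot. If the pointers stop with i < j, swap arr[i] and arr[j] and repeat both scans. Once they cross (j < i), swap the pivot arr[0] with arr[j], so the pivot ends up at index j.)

Hoare-style two-pointer partition with pivot = 3:

Initial array: [3, 29, 19, 7, 26, 21, 1]

Pointers start at i = 1, j = 6.
i stops at index 1 (arr[1]=29 > 3), j stops at index 6 (arr[6]=1 <= 3): swap arr[1] and arr[6], array becomes [3, 1, 19, 7, 26, 21, 29]
i ends at 2, j ends at 1: the pointers have crossed (j < i), so scanning stops.

Swap pivot arr[0] with arr[1] to place pivot at position 1: [1, 3, 19, 7, 26, 21, 29]
Pivot position: 1

After partitioning with pivot 3, the array becomes [1, 3, 19, 7, 26, 21, 29]. The pivot is placed at index 1. All elements to the left of the pivot are <= 3, and all elements to the right are > 3.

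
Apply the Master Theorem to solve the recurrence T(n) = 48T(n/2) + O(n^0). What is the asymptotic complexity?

Master Theorem for T(n) = 48T(n/2) + O(n^0):

a = 48, b = 2, c = 0
log_b(a) = log_2(48) = 5.5850

Case 1: c = 0 < log_2(48) = 5.5850
T(n) = O(n^(log_2 48))

For T(n) = 48T(n/2) + O(n^0): log_2(48) = 5.5850. This is Case 1 of the Master Theorem (c < log_b(a), work dominated by leaves), giving O(n^(log_2 48)).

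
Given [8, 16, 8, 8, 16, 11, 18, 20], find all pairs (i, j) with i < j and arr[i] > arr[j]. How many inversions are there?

Finding inversions in [8, 16, 8, 8, 16, 11, 18, 20]:

(1, 2): arr[1]=16 > arr[2]=8
(1, 3): arr[1]=16 > arr[3]=8
(1, 5): arr[1]=16 > arr[5]=11
(4, 5): arr[4]=16 > arr[5]=11

Total inversions: 4

The array has 4 inversion(s): (1,2), (1,3), (1,5), (4,5). Each pair (i,j) satisfies i < j and arr[i] > arr[j].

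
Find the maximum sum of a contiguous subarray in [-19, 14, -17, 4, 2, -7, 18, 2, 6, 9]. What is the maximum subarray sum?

Using Kadane's algorithm on [-19, 14, -17, 4, 2, -7, 18, 2, 6, 9]:

Scanning through the array:
Position 1 (value 14): max_ending_here = 14, max_so_far = 14
Position 2 (value -17): max_ending_here = -3, max_so_far = 14
Position 3 (value 4): max_ending_here = 4, max_so_far = 14
Position 4 (value 2): max_ending_here = 6, max_so_far = 14
Position 5 (value -7): max_ending_here = -1, max_so_far = 14
Position 6 (value 18): max_ending_here = 18, max_so_far = 18
Position 7 (value 2): max_ending_here = 20, max_so_far = 20
Position 8 (value 6): max_ending_here = 26, max_so_far = 26
Position 9 (value 9): max_ending_here = 35, max_so_far = 35

Maximum subarray: [18, 2, 6, 9]
Maximum sum: 35

The maximum subarray is [18, 2, 6, 9] with sum 35. This subarray runs from index 6 to index 9.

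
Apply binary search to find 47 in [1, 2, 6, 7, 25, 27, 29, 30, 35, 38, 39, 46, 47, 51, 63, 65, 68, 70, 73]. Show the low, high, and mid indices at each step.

Binary search for 47 in [1, 2, 6, 7, 25, 27, 29, 30, 35, 38, 39, 46, 47, 51, 63, 65, 68, 70, 73]:

lo=0, hi=18, mid=9, arr[mid]=38 -> 38 < 47, search right half
lo=10, hi=18, mid=14, arr[mid]=63 -> 63 > 47, search left half
lo=10, hi=13, mid=11, arr[mid]=46 -> 46 < 47, search right half
lo=12, hi=13, mid=12, arr[mid]=47 -> Found target at index 12!

Binary search finds 47 at index 12 after 4 comparisons. The search repeatedly halves the search space by comparing with the middle element.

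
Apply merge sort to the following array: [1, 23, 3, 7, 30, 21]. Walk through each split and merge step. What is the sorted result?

Merge sort trace:

Split: [1, 23, 3, 7, 30, 21] -> [1, 23, 3] and [7, 30, 21]
  Split: [1, 23, 3] -> [1] and [23, 3]
    Split: [23, 3] -> [23] and [3]
    Merge: [23] + [3] -> [3, 23]
  Merge: [1] + [3, 23] -> [1, 3, 23]
  Split: [7, 30, 21] -> [7] and [30, 21]
    Split: [30, 21] -> [30] and [21]
    Merge: [30] + [21] -> [21, 30]
  Merge: [7] + [21, 30] -> [7, 21, 30]
Merge: [1, 3, 23] + [7, 21, 30] -> [1, 3, 7, 21, 23, 30]

Final sorted array: [1, 3, 7, 21, 23, 30]

The merge sort proceeds by recursively splitting the array and merging sorted halves.
After all merges, the sorted array is [1, 3, 7, 21, 23, 30].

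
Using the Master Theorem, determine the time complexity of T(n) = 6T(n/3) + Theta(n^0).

Master Theorem for T(n) = 6T(n/3) + O(n^0):

a = 6, b = 3, c = 0
log_b(a) = log_3(6) = 1.6309

Case 1: c = 0 < log_3(6) = 1.6309
T(n) = O(n^(log_3 6))

For T(n) = 6T(n/3) + O(n^0): log_3(6) = 1.6309. This is Case 1 of the Master Theorem (c < log_b(a), work dominated by leaves), giving O(n^(log_3 6)).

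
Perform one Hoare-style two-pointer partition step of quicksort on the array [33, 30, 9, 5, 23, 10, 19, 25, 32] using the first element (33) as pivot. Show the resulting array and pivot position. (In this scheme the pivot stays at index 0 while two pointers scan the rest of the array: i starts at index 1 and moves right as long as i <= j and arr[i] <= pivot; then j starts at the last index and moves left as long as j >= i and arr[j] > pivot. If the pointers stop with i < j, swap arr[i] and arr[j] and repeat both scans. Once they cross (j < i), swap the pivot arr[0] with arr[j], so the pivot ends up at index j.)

Hoare-style two-pointer partition with pivot = 33:

Initial array: [33, 30, 9, 5, 23, 10, 19, 25, 32]

Pointers start at i = 1, j = 8.
i ends at 9, j ends at 8: the pointers have crossed (j < i), so scanning stops.

Swap pivot arr[0] with arr[8] to place pivot at position 8: [32, 30, 9, 5, 23, 10, 19, 25, 33]
Pivot position: 8

After partitioning with pivot 33, the array becomes [32, 30, 9, 5, 23, 10, 19, 25, 33]. The pivot is placed at index 8. All elements to the left of the pivot are <= 33, and all elements to the right are > 33.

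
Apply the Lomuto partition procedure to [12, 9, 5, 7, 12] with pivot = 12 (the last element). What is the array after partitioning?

Lomuto partition with pivot = 12:

Initial array: [12, 9, 5, 7, 12]

arr[0]=12 <= 12: swap with position 0, array becomes [12, 9, 5, 7, 12]
arr[1]=9 <= 12: swap with position 1, array becomes [12, 9, 5, 7, 12]
arr[2]=5 <= 12: swap with position 2, array becomes [12, 9, 5, 7, 12]
arr[3]=7 <= 12: swap with position 3, array becomes [12, 9, 5, 7, 12]

Place pivot at position 4: [12, 9, 5, 7, 12]
Pivot position: 4

After partitioning with pivot 12, the array becomes [12, 9, 5, 7, 12]. The pivot is placed at index 4. All elements to the left of the pivot are <= 12, and all elements to the right are > 12.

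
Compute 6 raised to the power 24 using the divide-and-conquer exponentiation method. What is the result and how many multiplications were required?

Computing 6^24 by squaring (build up from 6^1; each line after the first costs one multiplication):

6^1 = 6
6^2 = (6^1)^2 = 6^2 = 36
6^3 = 6 * 6^2 = 6 * 36 = 216
6^6 = (6^3)^2 = 216^2 = 46656
6^12 = (6^6)^2 = 46656^2 = 2176782336
6^24 = (6^12)^2 = 2176782336^2 = 4738381338321616896

Result: 4738381338321616896
Multiplications needed: 5 (5 lines after 6^1)

6^24 = 4738381338321616896. Using exponentiation by squaring, this requires 5 multiplications. The key idea: if the exponent is even, square the half-power; if odd, multiply by the base once.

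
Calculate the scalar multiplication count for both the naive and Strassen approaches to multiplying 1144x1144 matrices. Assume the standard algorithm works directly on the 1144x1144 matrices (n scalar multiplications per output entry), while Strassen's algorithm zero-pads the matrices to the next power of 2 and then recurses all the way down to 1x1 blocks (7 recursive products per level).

Matrix multiplication for 1144x1144 matrices:

Strassen's algorithm requires power-of-2 dimensions. Pad 1144x1144 to 2048x2048 (next power of 2).

Standard algorithm: 1144^3 = 1497193984 multiplications
Strassen's algorithm: 7^(log2(2048)) = 7^11 = 1977326743 multiplications
Difference: 1497193984 - 1977326743 = -480132759 (Strassen uses MORE here due to padding overhead — for small or just-over-power-of-2 n, padding can outweigh the per-level savings)

Standard: 1497193984 multiplications (1144^3). Strassen: 1977326743 multiplications (7^11, after padding to 2048x2048). Strassen reduces 8 recursive multiplications to 7 at each level.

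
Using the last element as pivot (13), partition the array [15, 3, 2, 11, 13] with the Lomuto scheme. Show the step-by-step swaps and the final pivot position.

Lomuto partition with pivot = 13:

Initial array: [15, 3, 2, 11, 13]

arr[0]=15 > 13: no swap
arr[1]=3 <= 13: swap with position 0, array becomes [3, 15, 2, 11, 13]
arr[2]=2 <= 13: swap with position 1, array becomes [3, 2, 15, 11, 13]
arr[3]=11 <= 13: swap with position 2, array becomes [3, 2, 11, 15, 13]

Place pivot at position 3: [3, 2, 11, 13, 15]
Pivot position: 3

After partitioning with pivot 13, the array becomes [3, 2, 11, 13, 15]. The pivot is placed at index 3. All elements to the left of the pivot are <= 13, and all elements to the right are > 13.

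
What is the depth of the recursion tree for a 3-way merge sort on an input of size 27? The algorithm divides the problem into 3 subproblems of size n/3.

For divide and conquer with division factor 3:

Problem sizes at each level:
Level 0: 27
Level 1: 9
Level 2: 3
Level 3: 1

The root is level 0 and the size-1 base case is level 3 (the tree spans levels 0 through 3, i.e. 4 levels counting the root), so the depth is the number of divisions: log_3(27) = 3

The recursion tree depth is log_3(27) = 3. At each level, the problem size is divided by 3, so it takes 3 divisions to reduce to a base case of size 1. The algorithm makes 3 recursive calls at each level.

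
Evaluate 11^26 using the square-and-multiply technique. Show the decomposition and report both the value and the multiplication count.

Computing 11^26 by squaring (build up from 11^1; each line after the first costs one multiplication):

11^1 = 11
11^2 = (11^1)^2 = 11^2 = 121
11^3 = 11 * 11^2 = 11 * 121 = 1331
11^6 = (11^3)^2 = 1331^2 = 1771561
11^12 = (11^6)^2 = 1771561^2 = 3138428376721
11^13 = 11 * 11^12 = 11 * 3138428376721 = 34522712143931
11^26 = (11^13)^2 = 34522712143931^2 = 1191817653772720942460132761

Result: 1191817653772720942460132761
Multiplications needed: 6 (6 lines after 11^1)

11^26 = 1191817653772720942460132761. Using exponentiation by squaring, this requires 6 multiplications. The key idea: if the exponent is even, square the half-power; if odd, multiply by the base once.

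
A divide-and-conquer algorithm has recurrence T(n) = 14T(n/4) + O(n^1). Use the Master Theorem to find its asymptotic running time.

Master Theorem for T(n) = 14T(n/4) + O(n^1):

a = 14, b = 4, c = 1
log_b(a) = log_4(14) = 1.9037

Case 1: c = 1 < log_4(14) = 1.9037
T(n) = O(n^(log_4 14))

For T(n) = 14T(n/4) + O(n^1): log_4(14) = 1.9037. This is Case 1 of the Master Theorem (c < log_b(a), work dominated by leaves), giving O(n^(log_4 14)).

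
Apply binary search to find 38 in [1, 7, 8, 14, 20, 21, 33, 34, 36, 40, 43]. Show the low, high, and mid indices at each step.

Binary search for 38 in [1, 7, 8, 14, 20, 21, 33, 34, 36, 40, 43]:

lo=0, hi=10, mid=5, arr[mid]=21 -> 21 < 38, search right half
lo=6, hi=10, mid=8, arr[mid]=36 -> 36 < 38, search right half
lo=9, hi=10, mid=9, arr[mid]=40 -> 40 > 38, search left half
lo=9 > hi=8, target 38 not found

Binary search determines that 38 is not in the array after 3 comparisons. The search space was exhausted without finding the target.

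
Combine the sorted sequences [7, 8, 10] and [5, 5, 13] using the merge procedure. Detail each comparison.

Merging process:

Compare 7 vs 5: take 5 from right. Merged: [5]
Compare 7 vs 5: take 5 from right. Merged: [5, 5]
Compare 7 vs 13: take 7 from left. Merged: [5, 5, 7]
Compare 8 vs 13: take 8 from left. Merged: [5, 5, 7, 8]
Compare 10 vs 13: take 10 from left. Merged: [5, 5, 7, 8, 10]
Append remaining from right: [13]. Merged: [5, 5, 7, 8, 10, 13]

Final merged array: [5, 5, 7, 8, 10, 13]
Total comparisons: 5

The merged array is [5, 5, 7, 8, 10, 13], requiring 5 comparisons. The merge step runs in O(n) time where n is the total number of elements.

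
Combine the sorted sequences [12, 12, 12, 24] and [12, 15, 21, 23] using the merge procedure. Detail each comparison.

Merging process:

Compare 12 vs 12: take 12 from left. Merged: [12]
Compare 12 vs 12: take 12 from left. Merged: [12, 12]
Compare 12 vs 12: take 12 from left. Merged: [12, 12, 12]
Compare 24 vs 12: take 12 from right. Merged: [12, 12, 12, 12]
Compare 24 vs 15: take 15 from right. Merged: [12, 12, 12, 12, 15]
Compare 24 vs 21: take 21 from right. Merged: [12, 12, 12, 12, 15, 21]
Compare 24 vs 23: take 23 from right. Merged: [12, 12, 12, 12, 15, 21, 23]
Append remaining from left: [24]. Merged: [12, 12, 12, 12, 15, 21, 23, 24]

Final merged array: [12, 12, 12, 12, 15, 21, 23, 24]
Total comparisons: 7

The merged array is [12, 12, 12, 12, 15, 21, 23, 24], requiring 7 comparisons. The merge step runs in O(n) time where n is the total number of elements.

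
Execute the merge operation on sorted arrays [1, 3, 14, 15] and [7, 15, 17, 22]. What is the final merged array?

Merging process:

Compare 1 vs 7: take 1 from left. Merged: [1]
Compare 3 vs 7: take 3 from left. Merged: [1, 3]
Compare 14 vs 7: take 7 from right. Merged: [1, 3, 7]
Compare 14 vs 15: take 14 from left. Merged: [1, 3, 7, 14]
Compare 15 vs 15: take 15 from left. Merged: [1, 3, 7, 14, 15]
Append remaining from right: [15, 17, 22]. Merged: [1, 3, 7, 14, 15, 15, 17, 22]

Final merged array: [1, 3, 7, 14, 15, 15, 17, 22]
Total comparisons: 5

The merged array is [1, 3, 7, 14, 15, 15, 17, 22], requiring 5 comparisons. The merge step runs in O(n) time where n is the total number of elements.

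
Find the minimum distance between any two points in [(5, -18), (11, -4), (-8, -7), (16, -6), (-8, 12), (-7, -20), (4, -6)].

Computing all pairwise distances among 7 points:

d((5, -18), (11, -4)) = 15.2315
d((5, -18), (-8, -7)) = 17.0294
d((5, -18), (16, -6)) = 16.2788
d((5, -18), (-8, 12)) = 32.6956
d((5, -18), (-7, -20)) = 12.1655
d((5, -18), (4, -6)) = 12.0416
d((11, -4), (-8, -7)) = 19.2354
d((11, -4), (16, -6)) = 5.3852 <-- minimum
d((11, -4), (-8, 12)) = 24.8395
d((11, -4), (-7, -20)) = 24.0832
d((11, -4), (4, -6)) = 7.2801
d((-8, -7), (16, -6)) = 24.0208
d((-8, -7), (-8, 12)) = 19.0
d((-8, -7), (-7, -20)) = 13.0384
d((-8, -7), (4, -6)) = 12.0416
d((16, -6), (-8, 12)) = 30.0
d((16, -6), (-7, -20)) = 26.9258
d((16, -6), (4, -6)) = 12.0
d((-8, 12), (-7, -20)) = 32.0156
d((-8, 12), (4, -6)) = 21.6333
d((-7, -20), (4, -6)) = 17.8045

Closest pair: (11, -4) and (16, -6) with distance 5.3852

The closest pair is (11, -4) and (16, -6) with Euclidean distance 5.3852. For 7 points, brute-force pairwise comparison is shown above. For large n, the divide-and-conquer algorithm (sort by x, recurse on halves, check the dividing strip) achieves O(n log n).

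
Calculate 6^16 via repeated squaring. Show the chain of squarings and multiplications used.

Computing 6^16 by squaring (build up from 6^1; each line after the first costs one multiplication):

6^1 = 6
6^2 = (6^1)^2 = 6^2 = 36
6^4 = (6^2)^2 = 36^2 = 1296
6^8 = (6^4)^2 = 1296^2 = 1679616
6^16 = (6^8)^2 = 1679616^2 = 2821109907456

Result: 2821109907456
Multiplications needed: 4 (4 lines after 6^1)

6^16 = 2821109907456. Using exponentiation by squaring, this requires 4 multiplications. The key idea: if the exponent is even, square the half-power; if odd, multiply by the base once.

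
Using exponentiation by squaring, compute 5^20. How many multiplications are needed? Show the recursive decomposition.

Computing 5^20 by squaring (build up from 5^1; each line after the first costs one multiplication):

5^1 = 5
5^2 = (5^1)^2 = 5^2 = 25
5^4 = (5^2)^2 = 25^2 = 625
5^5 = 5 * 5^4 = 5 * 625 = 3125
5^10 = (5^5)^2 = 3125^2 = 9765625
5^20 = (5^10)^2 = 9765625^2 = 95367431640625

Result: 95367431640625
Multiplications needed: 5 (5 lines after 5^1)

5^20 = 95367431640625. Using exponentiation by squaring, this requires 5 multiplications. The key idea: if the exponent is even, square the half-power; if odd, multiply by the base once.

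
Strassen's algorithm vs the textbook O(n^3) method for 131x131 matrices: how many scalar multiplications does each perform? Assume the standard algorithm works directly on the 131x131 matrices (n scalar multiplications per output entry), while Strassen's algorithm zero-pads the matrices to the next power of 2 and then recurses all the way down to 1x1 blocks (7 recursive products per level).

Matrix multiplication for 131x131 matrices:

Strassen's algorithm requires power-of-2 dimensions. Pad 131x131 to 256x256 (next power of 2).

Standard algorithm: 131^3 = 2248091 multiplications
Strassen's algorithm: 7^(log2(256)) = 7^8 = 5764801 multiplications
Difference: 2248091 - 5764801 = -3516710 (Strassen uses MORE here due to padding overhead — for small or just-over-power-of-2 n, padding can outweigh the per-level savings)

Standard: 2248091 multiplications (131^3). Strassen: 5764801 multiplications (7^8, after padding to 256x256). Strassen reduces 8 recursive multiplications to 7 at each level.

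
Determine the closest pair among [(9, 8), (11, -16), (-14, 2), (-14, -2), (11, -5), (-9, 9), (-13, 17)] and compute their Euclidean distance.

Computing all pairwise distances among 7 points:

d((9, 8), (11, -16)) = 24.0832
d((9, 8), (-14, 2)) = 23.7697
d((9, 8), (-14, -2)) = 25.0799
d((9, 8), (11, -5)) = 13.1529
d((9, 8), (-9, 9)) = 18.0278
d((9, 8), (-13, 17)) = 23.7697
d((11, -16), (-14, 2)) = 30.8058
d((11, -16), (-14, -2)) = 28.6531
d((11, -16), (11, -5)) = 11.0
d((11, -16), (-9, 9)) = 32.0156
d((11, -16), (-13, 17)) = 40.8044
d((-14, 2), (-14, -2)) = 4.0 <-- minimum
d((-14, 2), (11, -5)) = 25.9615
d((-14, 2), (-9, 9)) = 8.6023
d((-14, 2), (-13, 17)) = 15.0333
d((-14, -2), (11, -5)) = 25.1794
d((-14, -2), (-9, 9)) = 12.083
d((-14, -2), (-13, 17)) = 19.0263
d((11, -5), (-9, 9)) = 24.4131
d((11, -5), (-13, 17)) = 32.5576
d((-9, 9), (-13, 17)) = 8.9443

Closest pair: (-14, 2) and (-14, -2) with distance 4.0

The closest pair is (-14, 2) and (-14, -2) with Euclidean distance 4.0. For 7 points, brute-force pairwise comparison is shown above. For large n, the divide-and-conquer algorithm (sort by x, recurse on halves, check the dividing strip) achieves O(n log n).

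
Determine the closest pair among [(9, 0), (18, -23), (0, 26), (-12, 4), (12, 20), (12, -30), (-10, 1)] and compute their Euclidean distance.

Computing all pairwise distances among 7 points:

d((9, 0), (18, -23)) = 24.6982
d((9, 0), (0, 26)) = 27.5136
d((9, 0), (-12, 4)) = 21.3776
d((9, 0), (12, 20)) = 20.2237
d((9, 0), (12, -30)) = 30.1496
d((9, 0), (-10, 1)) = 19.0263
d((18, -23), (0, 26)) = 52.2015
d((18, -23), (-12, 4)) = 40.3609
d((18, -23), (12, 20)) = 43.4166
d((18, -23), (12, -30)) = 9.2195
d((18, -23), (-10, 1)) = 36.8782
d((0, 26), (-12, 4)) = 25.0599
d((0, 26), (12, 20)) = 13.4164
d((0, 26), (12, -30)) = 57.2713
d((0, 26), (-10, 1)) = 26.9258
d((-12, 4), (12, 20)) = 28.8444
d((-12, 4), (12, -30)) = 41.6173
d((-12, 4), (-10, 1)) = 3.6056 <-- minimum
d((12, 20), (12, -30)) = 50.0
d((12, 20), (-10, 1)) = 29.0689
d((12, -30), (-10, 1)) = 38.0132

Closest pair: (-12, 4) and (-10, 1) with distance 3.6056

The closest pair is (-12, 4) and (-10, 1) with Euclidean distance 3.6056. For 7 points, brute-force pairwise comparison is shown above. For large n, the divide-and-conquer algorithm (sort by x, recurse on halves, check the dividing strip) achieves O(n log n).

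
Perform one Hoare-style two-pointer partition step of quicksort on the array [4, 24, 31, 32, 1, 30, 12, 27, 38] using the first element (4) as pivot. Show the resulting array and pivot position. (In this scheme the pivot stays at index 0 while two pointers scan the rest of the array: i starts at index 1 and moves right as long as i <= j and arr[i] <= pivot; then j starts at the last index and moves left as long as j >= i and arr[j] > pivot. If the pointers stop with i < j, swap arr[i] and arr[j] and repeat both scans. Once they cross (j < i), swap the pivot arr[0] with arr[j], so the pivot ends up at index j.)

Hoare-style two-pointer partition with pivot = 4:

Initial array: [4, 24, 31, 32, 1, 30, 12, 27, 38]

Pointers start at i = 1, j = 8.
i stops at index 1 (arr[1]=24 > 4), j stops at index 4 (arr[4]=1 <= 4): swap arr[1] and arr[4], array becomes [4, 1, 31, 32, 24, 30, 12, 27, 38]
i ends at 2, j ends at 1: the pointers have crossed (j < i), so scanning stops.

Swap pivot arr[0] with arr[1] to place pivot at position 1: [1, 4, 31, 32, 24, 30, 12, 27, 38]
Pivot position: 1

After partitioning with pivot 4, the array becomes [1, 4, 31, 32, 24, 30, 12, 27, 38]. The pivot is placed at index 1. All elements to the left of the pivot are <= 4, and all elements to the right are > 4.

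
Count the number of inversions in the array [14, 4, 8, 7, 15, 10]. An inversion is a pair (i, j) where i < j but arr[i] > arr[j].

Finding inversions in [14, 4, 8, 7, 15, 10]:

(0, 1): arr[0]=14 > arr[1]=4
(0, 2): arr[0]=14 > arr[2]=8
(0, 3): arr[0]=14 > arr[3]=7
(0, 5): arr[0]=14 > arr[5]=10
(2, 3): arr[2]=8 > arr[3]=7
(4, 5): arr[4]=15 > arr[5]=10

Total inversions: 6

The array has 6 inversion(s): (0,1), (0,2), (0,3), (0,5), (2,3), (4,5). Each pair (i,j) satisfies i < j and arr[i] > arr[j].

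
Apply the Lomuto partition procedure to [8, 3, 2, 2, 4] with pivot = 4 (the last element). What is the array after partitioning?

Lomuto partition with pivot = 4:

Initial array: [8, 3, 2, 2, 4]

arr[0]=8 > 4: no swap
arr[1]=3 <= 4: swap with position 0, array becomes [3, 8, 2, 2, 4]
arr[2]=2 <= 4: swap with position 1, array becomes [3, 2, 8, 2, 4]
arr[3]=2 <= 4: swap with position 2, array becomes [3, 2, 2, 8, 4]

Place pivot at position 3: [3, 2, 2, 4, 8]
Pivot position: 3

After partitioning with pivot 4, the array becomes [3, 2, 2, 4, 8]. The pivot is placed at index 3. All elements to the left of the pivot are <= 4, and all elements to the right are > 4.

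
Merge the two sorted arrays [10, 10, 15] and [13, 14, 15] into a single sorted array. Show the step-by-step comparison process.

Merging process:

Compare 10 vs 13: take 10 from left. Merged: [10]
Compare 10 vs 13: take 10 from left. Merged: [10, 10]
Compare 15 vs 13: take 13 from right. Merged: [10, 10, 13]
Compare 15 vs 14: take 14 from right. Merged: [10, 10, 13, 14]
Compare 15 vs 15: take 15 from left. Merged: [10, 10, 13, 14, 15]
Append remaining from right: [15]. Merged: [10, 10, 13, 14, 15, 15]

Final merged array: [10, 10, 13, 14, 15, 15]
Total comparisons: 5

The merged array is [10, 10, 13, 14, 15, 15], requiring 5 comparisons. The merge step runs in O(n) time where n is the total number of elements.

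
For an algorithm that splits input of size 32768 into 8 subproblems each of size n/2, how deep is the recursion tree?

For divide and conquer with division factor 2:

Problem sizes at each level:
Level 0: 32768
Level 1: 16384
Level 2: 8192
Level 3: 4096
Level 4: 2048
Level 5: 1024
Level 6: 512
Level 7: 256
Level 8: 128
Level 9: 64
Level 10: 32
Level 11: 16
Level 12: 8
Level 13: 4
Level 14: 2
Level 15: 1

The root is level 0 and the size-1 base case is level 15 (the tree spans levels 0 through 15, i.e. 16 levels counting the root), so the depth is the number of divisions: log_2(32768) = 15

The recursion tree depth is log_2(32768) = 15. At each level, the problem size is divided by 2, so it takes 15 divisions to reduce to a base case of size 1. The algorithm makes 8 recursive calls at each level.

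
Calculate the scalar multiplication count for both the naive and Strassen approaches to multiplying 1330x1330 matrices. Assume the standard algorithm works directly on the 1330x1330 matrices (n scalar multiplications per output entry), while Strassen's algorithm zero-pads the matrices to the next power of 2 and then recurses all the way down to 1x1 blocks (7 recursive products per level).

Matrix multiplication for 1330x1330 matrices:

Strassen's algorithm requires power-of-2 dimensions. Pad 1330x1330 to 2048x2048 (next power of 2).

Standard algorithm: 1330^3 = 2352637000 multiplications
Strassen's algorithm: 7^(log2(2048)) = 7^11 = 1977326743 multiplications
Savings: 2352637000 - 1977326743 = 375310257 multiplications

Standard: 2352637000 multiplications (1330^3). Strassen: 1977326743 multiplications (7^11, after padding to 2048x2048). Strassen reduces 8 recursive multiplications to 7 at each level.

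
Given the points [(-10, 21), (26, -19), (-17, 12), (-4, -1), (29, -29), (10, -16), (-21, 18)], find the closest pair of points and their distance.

Computing all pairwise distances among 7 points:

d((-10, 21), (26, -19)) = 53.8145
d((-10, 21), (-17, 12)) = 11.4018
d((-10, 21), (-4, -1)) = 22.8035
d((-10, 21), (29, -29)) = 63.4114
d((-10, 21), (10, -16)) = 42.0595
d((-10, 21), (-21, 18)) = 11.4018
d((26, -19), (-17, 12)) = 53.0094
d((26, -19), (-4, -1)) = 34.9857
d((26, -19), (29, -29)) = 10.4403
d((26, -19), (10, -16)) = 16.2788
d((26, -19), (-21, 18)) = 59.8164
d((-17, 12), (-4, -1)) = 18.3848
d((-17, 12), (29, -29)) = 61.6198
d((-17, 12), (10, -16)) = 38.8973
d((-17, 12), (-21, 18)) = 7.2111 <-- minimum
d((-4, -1), (29, -29)) = 43.2782
d((-4, -1), (10, -16)) = 20.5183
d((-4, -1), (-21, 18)) = 25.4951
d((29, -29), (10, -16)) = 23.0217
d((29, -29), (-21, 18)) = 68.6222
d((10, -16), (-21, 18)) = 46.0109

Closest pair: (-17, 12) and (-21, 18) with distance 7.2111

The closest pair is (-17, 12) and (-21, 18) with Euclidean distance 7.2111. For 7 points, brute-force pairwise comparison is shown above. For large n, the divide-and-conquer algorithm (sort by x, recurse on halves, check the dividing strip) achieves O(n log n).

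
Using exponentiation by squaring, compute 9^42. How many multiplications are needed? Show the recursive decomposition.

Computing 9^42 by squaring (build up from 9^1; each line after the first costs one multiplication):

9^1 = 9
9^2 = (9^1)^2 = 9^2 = 81
9^4 = (9^2)^2 = 81^2 = 6561
9^5 = 9 * 9^4 = 9 * 6561 = 59049
9^10 = (9^5)^2 = 59049^2 = 3486784401
9^20 = (9^10)^2 = 3486784401^2 = 12157665459056928801
9^21 = 9 * 9^20 = 9 * 12157665459056928801 = 109418989131512359209
9^42 = (9^21)^2 = 109418989131512359209^2 = 11972515182562019788602740026717047105681

Result: 11972515182562019788602740026717047105681
Multiplications needed: 7 (7 lines after 9^1)

9^42 = 11972515182562019788602740026717047105681. Using exponentiation by squaring, this requires 7 multiplications. The key idea: if the exponent is even, square the half-power; if odd, multiply by the base once.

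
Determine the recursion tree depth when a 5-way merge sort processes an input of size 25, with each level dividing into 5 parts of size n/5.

For divide and conquer with division factor 5:

Problem sizes at each level:
Level 0: 25
Level 1: 5
Level 2: 1

The root is level 0 and the size-1 base case is level 2 (the tree spans levels 0 through 2, i.e. 3 levels counting the root), so the depth is the number of divisions: log_5(25) = 2

The recursion tree depth is log_5(25) = 2. At each level, the problem size is divided by 5, so it takes 2 divisions to reduce to a base case of size 1. The algorithm makes 5 recursive calls at each level.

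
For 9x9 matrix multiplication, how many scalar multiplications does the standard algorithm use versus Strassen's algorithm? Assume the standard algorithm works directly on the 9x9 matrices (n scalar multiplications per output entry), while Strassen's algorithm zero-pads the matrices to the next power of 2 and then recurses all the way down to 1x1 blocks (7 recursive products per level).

Matrix multiplication for 9x9 matrices:

Strassen's algorithm requires power-of-2 dimensions. Pad 9x9 to 16x16 (next power of 2).

Standard algorithm: 9^3 = 729 multiplications
Strassen's algorithm: 7^(log2(16)) = 7^4 = 2401 multiplications
Difference: 729 - 2401 = -1672 (Strassen uses MORE here due to padding overhead — for small or just-over-power-of-2 n, padding can outweigh the per-level savings)

Standard: 729 multiplications (9^3). Strassen: 2401 multiplications (7^4, after padding to 16x16). Strassen reduces 8 recursive multiplications to 7 at each level.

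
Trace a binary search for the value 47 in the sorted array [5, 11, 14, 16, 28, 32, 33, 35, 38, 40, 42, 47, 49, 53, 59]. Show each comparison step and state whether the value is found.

Binary search for 47 in [5, 11, 14, 16, 28, 32, 33, 35, 38, 40, 42, 47, 49, 53, 59]:

lo=0, hi=14, mid=7, arr[mid]=35 -> 35 < 47, search right half
lo=8, hi=14, mid=11, arr[mid]=47 -> Found target at index 11!

Binary search finds 47 at index 11 after 2 comparisons. The search repeatedly halves the search space by comparing with the middle element.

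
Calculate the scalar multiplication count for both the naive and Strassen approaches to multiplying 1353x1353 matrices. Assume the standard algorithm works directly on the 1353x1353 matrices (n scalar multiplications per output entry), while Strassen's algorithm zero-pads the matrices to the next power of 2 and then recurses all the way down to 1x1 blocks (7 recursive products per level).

Matrix multiplication for 1353x1353 matrices:

Strassen's algorithm requires power-of-2 dimensions. Pad 1353x1353 to 2048x2048 (next power of 2).

Standard algorithm: 1353^3 = 2476813977 multiplications
Strassen's algorithm: 7^(log2(2048)) = 7^11 = 1977326743 multiplications
Savings: 2476813977 - 1977326743 = 499487234 multiplications

Standard: 2476813977 multiplications (1353^3). Strassen: 1977326743 multiplications (7^11, after padding to 2048x2048). Strassen reduces 8 recursive multiplications to 7 at each level.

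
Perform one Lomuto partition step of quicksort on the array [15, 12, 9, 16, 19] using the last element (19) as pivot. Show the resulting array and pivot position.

Lomuto partition with pivot = 19:

Initial array: [15, 12, 9, 16, 19]

arr[0]=15 <= 19: swap with position 0, array becomes [15, 12, 9, 16, 19]
arr[1]=12 <= 19: swap with position 1, array becomes [15, 12, 9, 16, 19]
arr[2]=9 <= 19: swap with position 2, array becomes [15, 12, 9, 16, 19]
arr[3]=16 <= 19: swap with position 3, array becomes [15, 12, 9, 16, 19]

Place pivot at position 4: [15, 12, 9, 16, 19]
Pivot position: 4

After partitioning with pivot 19, the array becomes [15, 12, 9, 16, 19]. The pivot is placed at index 4. All elements to the left of the pivot are <= 19, and all elements to the right are > 19.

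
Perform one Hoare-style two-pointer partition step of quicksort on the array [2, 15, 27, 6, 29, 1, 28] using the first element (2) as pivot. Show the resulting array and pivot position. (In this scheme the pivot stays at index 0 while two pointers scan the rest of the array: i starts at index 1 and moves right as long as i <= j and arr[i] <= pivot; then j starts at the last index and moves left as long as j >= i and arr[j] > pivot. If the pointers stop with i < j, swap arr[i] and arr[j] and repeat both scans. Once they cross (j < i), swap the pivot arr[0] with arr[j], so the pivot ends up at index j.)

Hoare-style two-pointer partition with pivot = 2:

Initial array: [2, 15, 27, 6, 29, 1, 28]

Pointers start at i = 1, j = 6.
i stops at index 1 (arr[1]=15 > 2), j stops at index 5 (arr[5]=1 <= 2): swap arr[1] and arr[5], array becomes [2, 1, 27, 6, 29, 15, 28]
i ends at 2, j ends at 1: the pointers have crossed (j < i), so scanning stops.

Swap pivot arr[0] with arr[1] to place pivot at position 1: [1, 2, 27, 6, 29, 15, 28]
Pivot position: 1

After partitioning with pivot 2, the array becomes [1, 2, 27, 6, 29, 15, 28]. The pivot is placed at index 1. All elements to the left of the pivot are <= 2, and all elements to the right are > 2.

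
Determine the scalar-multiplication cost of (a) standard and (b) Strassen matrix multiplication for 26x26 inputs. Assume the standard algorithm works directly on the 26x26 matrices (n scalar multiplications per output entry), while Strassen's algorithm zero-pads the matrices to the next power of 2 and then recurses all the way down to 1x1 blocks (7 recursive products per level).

Matrix multiplication for 26x26 matrices:

Strassen's algorithm requires power-of-2 dimensions. Pad 26x26 to 32x32 (next power of 2).

Standard algorithm: 26^3 = 17576 multiplications
Strassen's algorithm: 7^(log2(32)) = 7^5 = 16807 multiplications
Savings: 17576 - 16807 = 769 multiplications

Standard: 17576 multiplications (26^3). Strassen: 16807 multiplications (7^5, after padding to 32x32). Strassen reduces 8 recursive multiplications to 7 at each level.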